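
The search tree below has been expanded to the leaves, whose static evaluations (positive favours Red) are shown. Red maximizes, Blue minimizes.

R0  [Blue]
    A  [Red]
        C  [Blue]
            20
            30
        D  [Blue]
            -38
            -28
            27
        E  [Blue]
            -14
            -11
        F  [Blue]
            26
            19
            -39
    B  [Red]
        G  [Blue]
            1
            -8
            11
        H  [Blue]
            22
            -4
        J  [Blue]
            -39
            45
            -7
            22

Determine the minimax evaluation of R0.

C (Blue): min(20, 30) = 20
D (Blue): min(-38, -28, 27) = -38
E (Blue): min(-14, -11) = -14
F (Blue): min(26, 19, -39) = -39
A (Red): max(20, -38, -14, -39) = 20
G (Blue): min(1, -8, 11) = -8
H (Blue): min(22, -4) = -4
J (Blue): min(-39, 45, -7, 22) = -39
B (Red): max(-8, -4, -39) = -4
R0 (Blue): min(20, -4) = -4

-4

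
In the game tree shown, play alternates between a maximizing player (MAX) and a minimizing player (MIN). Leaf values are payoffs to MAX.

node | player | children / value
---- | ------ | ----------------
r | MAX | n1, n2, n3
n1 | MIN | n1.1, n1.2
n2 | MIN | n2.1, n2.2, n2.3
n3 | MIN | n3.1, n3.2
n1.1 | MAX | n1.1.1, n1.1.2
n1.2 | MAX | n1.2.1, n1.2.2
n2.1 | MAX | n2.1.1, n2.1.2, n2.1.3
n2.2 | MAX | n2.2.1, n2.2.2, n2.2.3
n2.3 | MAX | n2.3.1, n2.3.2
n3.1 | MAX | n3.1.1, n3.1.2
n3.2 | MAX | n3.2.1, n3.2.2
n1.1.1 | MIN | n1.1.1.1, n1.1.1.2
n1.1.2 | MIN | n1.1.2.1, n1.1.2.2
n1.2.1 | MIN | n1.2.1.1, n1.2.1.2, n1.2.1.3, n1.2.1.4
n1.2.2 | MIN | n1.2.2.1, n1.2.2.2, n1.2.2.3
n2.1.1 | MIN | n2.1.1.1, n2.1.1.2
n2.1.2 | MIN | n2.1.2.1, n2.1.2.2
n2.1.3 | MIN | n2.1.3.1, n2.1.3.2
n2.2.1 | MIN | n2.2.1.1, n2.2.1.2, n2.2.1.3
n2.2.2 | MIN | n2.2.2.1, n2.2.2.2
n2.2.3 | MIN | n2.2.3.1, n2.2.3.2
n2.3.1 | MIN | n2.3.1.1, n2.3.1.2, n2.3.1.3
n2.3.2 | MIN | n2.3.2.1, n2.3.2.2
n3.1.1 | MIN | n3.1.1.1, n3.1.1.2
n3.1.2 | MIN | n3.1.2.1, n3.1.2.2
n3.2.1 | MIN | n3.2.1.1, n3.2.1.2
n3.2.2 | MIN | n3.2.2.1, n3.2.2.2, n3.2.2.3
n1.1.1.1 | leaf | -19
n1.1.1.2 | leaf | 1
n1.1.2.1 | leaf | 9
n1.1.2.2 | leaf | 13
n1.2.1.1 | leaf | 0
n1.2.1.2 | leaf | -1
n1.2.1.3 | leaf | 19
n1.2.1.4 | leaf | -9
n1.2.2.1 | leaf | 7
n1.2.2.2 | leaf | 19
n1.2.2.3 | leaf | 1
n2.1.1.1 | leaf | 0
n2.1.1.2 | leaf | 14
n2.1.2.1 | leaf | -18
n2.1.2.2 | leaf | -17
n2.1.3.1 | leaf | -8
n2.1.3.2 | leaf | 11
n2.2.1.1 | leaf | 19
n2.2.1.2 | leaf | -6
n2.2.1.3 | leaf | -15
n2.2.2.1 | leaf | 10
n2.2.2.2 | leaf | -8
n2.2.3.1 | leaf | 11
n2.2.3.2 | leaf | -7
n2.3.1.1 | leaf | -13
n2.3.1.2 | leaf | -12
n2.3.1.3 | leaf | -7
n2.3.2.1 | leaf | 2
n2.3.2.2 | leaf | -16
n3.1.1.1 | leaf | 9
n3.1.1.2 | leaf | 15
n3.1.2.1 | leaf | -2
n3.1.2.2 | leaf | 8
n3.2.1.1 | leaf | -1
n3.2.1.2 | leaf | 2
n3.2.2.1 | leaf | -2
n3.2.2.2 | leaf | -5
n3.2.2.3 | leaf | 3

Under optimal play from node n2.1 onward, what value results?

0

n2.1.1 (MIN): min(0, 14) = 0
n2.1.2 (MIN): min(-18, -17) = -18
n2.1.3 (MIN): min(-8, 11) = -8
n2.1 (MAX): max(0, -18, -8) = 0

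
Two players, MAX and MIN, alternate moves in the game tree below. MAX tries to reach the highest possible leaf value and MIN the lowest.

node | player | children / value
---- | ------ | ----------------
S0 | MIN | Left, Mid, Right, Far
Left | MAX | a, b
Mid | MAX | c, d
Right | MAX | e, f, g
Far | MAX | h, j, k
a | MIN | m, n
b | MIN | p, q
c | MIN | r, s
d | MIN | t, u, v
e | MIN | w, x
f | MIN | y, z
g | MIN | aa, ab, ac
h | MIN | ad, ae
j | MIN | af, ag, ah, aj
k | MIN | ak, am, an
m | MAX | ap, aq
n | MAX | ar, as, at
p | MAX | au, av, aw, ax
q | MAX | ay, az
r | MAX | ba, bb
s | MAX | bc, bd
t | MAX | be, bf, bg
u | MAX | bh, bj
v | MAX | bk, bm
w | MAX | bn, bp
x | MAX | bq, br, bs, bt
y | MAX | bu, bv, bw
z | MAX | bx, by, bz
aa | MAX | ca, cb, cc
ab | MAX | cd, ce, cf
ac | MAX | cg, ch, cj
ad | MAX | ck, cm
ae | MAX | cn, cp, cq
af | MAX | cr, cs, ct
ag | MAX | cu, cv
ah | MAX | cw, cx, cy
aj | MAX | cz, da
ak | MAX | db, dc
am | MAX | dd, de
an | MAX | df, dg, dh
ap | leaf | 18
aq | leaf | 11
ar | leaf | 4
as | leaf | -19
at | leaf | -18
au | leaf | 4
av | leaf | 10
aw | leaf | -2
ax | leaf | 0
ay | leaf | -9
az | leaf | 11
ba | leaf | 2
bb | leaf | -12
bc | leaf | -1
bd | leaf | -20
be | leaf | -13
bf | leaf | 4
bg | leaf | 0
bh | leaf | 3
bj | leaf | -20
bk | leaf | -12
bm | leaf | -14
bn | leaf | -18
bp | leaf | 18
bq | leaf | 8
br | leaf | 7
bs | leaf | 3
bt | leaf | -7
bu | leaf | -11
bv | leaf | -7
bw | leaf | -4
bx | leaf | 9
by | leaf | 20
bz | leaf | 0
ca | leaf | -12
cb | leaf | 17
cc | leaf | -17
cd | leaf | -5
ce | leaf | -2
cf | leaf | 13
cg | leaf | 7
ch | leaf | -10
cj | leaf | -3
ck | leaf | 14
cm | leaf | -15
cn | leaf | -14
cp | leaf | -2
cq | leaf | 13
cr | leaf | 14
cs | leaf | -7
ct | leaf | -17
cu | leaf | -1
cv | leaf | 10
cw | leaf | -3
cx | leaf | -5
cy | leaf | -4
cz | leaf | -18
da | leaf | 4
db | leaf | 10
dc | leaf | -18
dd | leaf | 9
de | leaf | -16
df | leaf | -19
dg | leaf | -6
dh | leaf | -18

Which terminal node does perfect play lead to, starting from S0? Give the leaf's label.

m (MAX): max(18, 11) = 18
n (MAX): max(4, -19, -18) = 4
a (MIN): min(18, 4) = 4
p (MAX): max(4, 10, -2, 0) = 10
q (MAX): max(-9, 11) = 11
b (MIN): min(10, 11) = 10
Left (MAX): max(4, 10) = 10
r (MAX): max(2, -12) = 2
s (MAX): max(-1, -20) = -1
c (MIN): min(2, -1) = -1
t (MAX): max(-13, 4, 0) = 4
u (MAX): max(3, -20) = 3
v (MAX): max(-12, -14) = -12
d (MIN): min(4, 3, -12) = -12
Mid (MAX): max(-1, -12) = -1
w (MAX): max(-18, 18) = 18
x (MAX): max(8, 7, 3, -7) = 8
e (MIN): min(18, 8) = 8
y (MAX): max(-11, -7, -4) = -4
z (MAX): max(9, 20, 0) = 20
f (MIN): min(-4, 20) = -4
aa (MAX): max(-12, 17, -17) = 17
ab (MAX): max(-5, -2, 13) = 13
ac (MAX): max(7, -10, -3) = 7
g (MIN): min(17, 13, 7) = 7
Right (MAX): max(8, -4, 7) = 8
ad (MAX): max(14, -15) = 14
ae (MAX): max(-14, -2, 13) = 13
h (MIN): min(14, 13) = 13
af (MAX): max(14, -7, -17) = 14
ag (MAX): max(-1, 10) = 10
ah (MAX): max(-3, -5, -4) = -3
aj (MAX): max(-18, 4) = 4
j (MIN): min(14, 10, -3, 4) = -3
ak (MAX): max(10, -18) = 10
am (MAX): max(9, -16) = 9
an (MAX): max(-19, -6, -18) = -6
k (MIN): min(10, 9, -6) = -6
Far (MAX): max(13, -3, -6) = 13
S0 (MIN): min(10, -1, 8, 13) = -1
At S0, MIN picks Mid (lowest: -1).
At Mid, MAX picks c (highest: -1).
At c, MIN picks s (lowest: -1).
At s, MAX picks bc (highest: -1).
Terminal value -1.

bc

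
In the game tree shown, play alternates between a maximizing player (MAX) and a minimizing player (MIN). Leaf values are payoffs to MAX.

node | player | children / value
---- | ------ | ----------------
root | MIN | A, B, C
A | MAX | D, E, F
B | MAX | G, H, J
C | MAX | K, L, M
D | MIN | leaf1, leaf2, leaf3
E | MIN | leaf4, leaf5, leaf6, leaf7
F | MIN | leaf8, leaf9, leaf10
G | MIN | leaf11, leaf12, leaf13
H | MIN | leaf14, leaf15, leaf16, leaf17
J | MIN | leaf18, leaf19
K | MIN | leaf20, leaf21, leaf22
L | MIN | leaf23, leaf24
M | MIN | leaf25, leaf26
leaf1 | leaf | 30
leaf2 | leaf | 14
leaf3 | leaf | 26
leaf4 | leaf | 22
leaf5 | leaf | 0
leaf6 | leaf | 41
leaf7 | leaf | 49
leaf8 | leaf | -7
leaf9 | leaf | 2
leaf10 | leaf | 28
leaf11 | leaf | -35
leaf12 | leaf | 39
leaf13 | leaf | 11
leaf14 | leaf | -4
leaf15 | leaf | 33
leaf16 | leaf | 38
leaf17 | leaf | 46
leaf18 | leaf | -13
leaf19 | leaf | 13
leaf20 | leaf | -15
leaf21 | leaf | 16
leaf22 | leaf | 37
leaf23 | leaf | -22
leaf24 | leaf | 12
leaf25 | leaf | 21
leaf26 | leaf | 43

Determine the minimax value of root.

D (MIN): min(30, 14, 26) = 14
E (MIN): min(22, 0, 41, 49) = 0
F (MIN): min(-7, 2, 28) = -7
A (MAX): max(14, 0, -7) = 14
G (MIN): min(-35, 39, 11) = -35
H (MIN): min(-4, 33, 38, 46) = -4
J (MIN): min(-13, 13) = -13
B (MAX): max(-35, -4, -13) = -4
K (MIN): min(-15, 16, 37) = -15
L (MIN): min(-22, 12) = -22
M (MIN): min(21, 43) = 21
C (MAX): max(-15, -22, 21) = 21
root (MIN): min(14, -4, 21) = -4

-4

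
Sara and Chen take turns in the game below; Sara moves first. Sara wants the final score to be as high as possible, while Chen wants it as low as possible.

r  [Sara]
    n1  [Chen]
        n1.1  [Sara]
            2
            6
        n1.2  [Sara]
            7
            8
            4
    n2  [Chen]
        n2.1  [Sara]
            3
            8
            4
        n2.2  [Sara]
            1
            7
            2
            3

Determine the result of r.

n1.1 (Sara): max(2, 6) = 6
n1.2 (Sara): max(7, 8, 4) = 8
n1 (Chen): min(6, 8) = 6
n2.1 (Sara): max(3, 8, 4) = 8
n2.2 (Sara): max(1, 7, 2, 3) = 7
n2 (Chen): min(8, 7) = 7
r (Sara): max(6, 7) = 7

7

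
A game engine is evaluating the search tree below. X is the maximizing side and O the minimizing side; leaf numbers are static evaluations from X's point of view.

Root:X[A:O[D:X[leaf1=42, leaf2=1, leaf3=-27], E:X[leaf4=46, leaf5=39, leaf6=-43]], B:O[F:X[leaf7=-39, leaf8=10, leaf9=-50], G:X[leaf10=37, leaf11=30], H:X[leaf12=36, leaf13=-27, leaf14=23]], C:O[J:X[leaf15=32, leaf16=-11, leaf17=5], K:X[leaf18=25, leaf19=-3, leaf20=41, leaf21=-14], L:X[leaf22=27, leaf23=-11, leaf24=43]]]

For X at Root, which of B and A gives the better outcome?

F (X): max(-39, 10, -50) = 10
G (X): max(37, 30) = 37
H (X): max(36, -27, 23) = 36
B (O): min(10, 37, 36) = 10
D (X): max(42, 1, -27) = 42
E (X): max(46, 39, -43) = 46
A (O): min(42, 46) = 42
X prefers the higher value; B=10, A=42. A is better since 42 > 10.

A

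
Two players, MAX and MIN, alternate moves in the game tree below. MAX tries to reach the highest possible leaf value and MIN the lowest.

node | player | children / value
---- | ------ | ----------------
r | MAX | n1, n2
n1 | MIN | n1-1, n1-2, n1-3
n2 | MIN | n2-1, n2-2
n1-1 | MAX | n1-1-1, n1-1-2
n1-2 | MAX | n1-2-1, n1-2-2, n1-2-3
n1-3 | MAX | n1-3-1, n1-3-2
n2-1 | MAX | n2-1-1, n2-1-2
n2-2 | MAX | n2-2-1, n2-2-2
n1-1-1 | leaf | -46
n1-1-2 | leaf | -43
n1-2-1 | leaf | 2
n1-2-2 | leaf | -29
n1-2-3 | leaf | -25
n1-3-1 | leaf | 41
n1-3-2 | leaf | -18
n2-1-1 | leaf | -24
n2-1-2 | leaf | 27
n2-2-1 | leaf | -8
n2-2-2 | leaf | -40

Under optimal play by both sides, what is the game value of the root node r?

n1-1 (MAX): max(-46, -43) = -43
n1-2 (MAX): max(2, -29, -25) = 2
n1-3 (MAX): max(41, -18) = 41
n1 (MIN): min(-43, 2, 41) = -43
n2-1 (MAX): max(-24, 27) = 27
n2-2 (MAX): max(-8, -40) = -8
n2 (MIN): min(27, -8) = -8
r (MAX): max(-43, -8) = -8

-8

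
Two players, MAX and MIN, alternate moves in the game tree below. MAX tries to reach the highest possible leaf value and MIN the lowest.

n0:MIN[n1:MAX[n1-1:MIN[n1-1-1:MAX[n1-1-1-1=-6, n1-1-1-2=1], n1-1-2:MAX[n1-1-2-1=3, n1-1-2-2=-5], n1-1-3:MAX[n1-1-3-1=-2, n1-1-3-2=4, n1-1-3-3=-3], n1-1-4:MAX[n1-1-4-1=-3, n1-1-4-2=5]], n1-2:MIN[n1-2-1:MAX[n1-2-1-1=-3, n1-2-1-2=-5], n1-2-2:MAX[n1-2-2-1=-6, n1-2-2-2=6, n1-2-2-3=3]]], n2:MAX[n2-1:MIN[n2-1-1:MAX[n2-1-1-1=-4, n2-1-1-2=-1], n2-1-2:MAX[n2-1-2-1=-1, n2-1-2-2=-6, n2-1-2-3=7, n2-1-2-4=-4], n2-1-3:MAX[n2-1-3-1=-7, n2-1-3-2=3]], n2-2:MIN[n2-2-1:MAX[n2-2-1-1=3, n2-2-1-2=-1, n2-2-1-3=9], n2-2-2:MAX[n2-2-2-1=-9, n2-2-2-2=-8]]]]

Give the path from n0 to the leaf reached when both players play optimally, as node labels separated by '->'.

n0 -> n2 -> n2-1 -> n2-1-1 -> n2-1-1-2

n1-1-1 (MAX): max(-6, 1) = 1
n1-1-2 (MAX): max(3, -5) = 3
n1-1-3 (MAX): max(-2, 4, -3) = 4
n1-1-4 (MAX): max(-3, 5) = 5
n1-1 (MIN): min(1, 3, 4, 5) = 1
n1-2-1 (MAX): max(-3, -5) = -3
n1-2-2 (MAX): max(-6, 6, 3) = 6
n1-2 (MIN): min(-3, 6) = -3
n1 (MAX): max(1, -3) = 1
n2-1-1 (MAX): max(-4, -1) = -1
n2-1-2 (MAX): max(-1, -6, 7, -4) = 7
n2-1-3 (MAX): max(-7, 3) = 3
n2-1 (MIN): min(-1, 7, 3) = -1
n2-2-1 (MAX): max(3, -1, 9) = 9
n2-2-2 (MAX): max(-9, -8) = -8
n2-2 (MIN): min(9, -8) = -8
n2 (MAX): max(-1, -8) = -1
n0 (MIN): min(1, -1) = -1
At n0, MIN picks n2 (lowest: -1).
At n2, MAX picks n2-1 (highest: -1).
At n2-1, MIN picks n2-1-1 (lowest: -1).
At n2-1-1, MAX picks n2-1-1-2 (highest: -1).
Terminal value -1.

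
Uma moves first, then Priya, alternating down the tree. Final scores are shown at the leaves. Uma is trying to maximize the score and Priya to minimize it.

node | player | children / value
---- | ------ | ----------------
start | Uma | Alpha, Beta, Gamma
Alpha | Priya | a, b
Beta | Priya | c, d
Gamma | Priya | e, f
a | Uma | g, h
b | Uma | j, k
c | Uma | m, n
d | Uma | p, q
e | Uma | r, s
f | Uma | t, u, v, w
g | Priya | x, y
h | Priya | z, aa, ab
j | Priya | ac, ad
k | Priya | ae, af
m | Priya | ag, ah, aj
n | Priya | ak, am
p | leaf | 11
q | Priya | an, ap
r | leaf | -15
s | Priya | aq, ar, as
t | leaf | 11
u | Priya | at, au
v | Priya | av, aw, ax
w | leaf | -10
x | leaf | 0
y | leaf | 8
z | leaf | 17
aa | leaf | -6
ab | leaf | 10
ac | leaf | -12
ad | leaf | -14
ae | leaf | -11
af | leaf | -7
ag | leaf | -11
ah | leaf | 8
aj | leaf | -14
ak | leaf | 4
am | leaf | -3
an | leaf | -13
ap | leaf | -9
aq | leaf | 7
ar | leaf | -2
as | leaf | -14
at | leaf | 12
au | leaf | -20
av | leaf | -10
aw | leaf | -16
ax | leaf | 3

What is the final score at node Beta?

m (Priya): min(-11, 8, -14) = -14
n (Priya): min(4, -3) = -3
c (Uma): max(-14, -3) = -3
q (Priya): min(-13, -9) = -13
d (Uma): max(11, -13) = 11
Beta (Priya): min(-3, 11) = -3

-3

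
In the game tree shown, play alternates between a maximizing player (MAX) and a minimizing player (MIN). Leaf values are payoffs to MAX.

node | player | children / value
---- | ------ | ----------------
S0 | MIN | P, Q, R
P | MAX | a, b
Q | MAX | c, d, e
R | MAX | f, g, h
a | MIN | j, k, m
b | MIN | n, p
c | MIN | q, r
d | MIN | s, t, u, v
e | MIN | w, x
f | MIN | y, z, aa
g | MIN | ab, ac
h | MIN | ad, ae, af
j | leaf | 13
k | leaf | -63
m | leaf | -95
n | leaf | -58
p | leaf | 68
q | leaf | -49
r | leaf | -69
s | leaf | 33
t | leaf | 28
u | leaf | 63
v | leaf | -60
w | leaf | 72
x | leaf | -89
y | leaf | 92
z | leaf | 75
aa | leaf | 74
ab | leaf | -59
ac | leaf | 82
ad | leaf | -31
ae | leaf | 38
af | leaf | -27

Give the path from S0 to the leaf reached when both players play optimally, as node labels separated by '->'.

a (MIN): min(13, -63, -95) = -95
b (MIN): min(-58, 68) = -58
P (MAX): max(-95, -58) = -58
c (MIN): min(-49, -69) = -69
d (MIN): min(33, 28, 63, -60) = -60
e (MIN): min(72, -89) = -89
Q (MAX): max(-69, -60, -89) = -60
f (MIN): min(92, 75, 74) = 74
g (MIN): min(-59, 82) = -59
h (MIN): min(-31, 38, -27) = -31
R (MAX): max(74, -59, -31) = 74
S0 (MIN): min(-58, -60, 74) = -60
At S0, MIN picks Q (lowest: -60).
At Q, MAX picks d (highest: -60).
At d, MIN picks v (lowest: -60).
Terminal value -60.

S0 -> Q -> d -> v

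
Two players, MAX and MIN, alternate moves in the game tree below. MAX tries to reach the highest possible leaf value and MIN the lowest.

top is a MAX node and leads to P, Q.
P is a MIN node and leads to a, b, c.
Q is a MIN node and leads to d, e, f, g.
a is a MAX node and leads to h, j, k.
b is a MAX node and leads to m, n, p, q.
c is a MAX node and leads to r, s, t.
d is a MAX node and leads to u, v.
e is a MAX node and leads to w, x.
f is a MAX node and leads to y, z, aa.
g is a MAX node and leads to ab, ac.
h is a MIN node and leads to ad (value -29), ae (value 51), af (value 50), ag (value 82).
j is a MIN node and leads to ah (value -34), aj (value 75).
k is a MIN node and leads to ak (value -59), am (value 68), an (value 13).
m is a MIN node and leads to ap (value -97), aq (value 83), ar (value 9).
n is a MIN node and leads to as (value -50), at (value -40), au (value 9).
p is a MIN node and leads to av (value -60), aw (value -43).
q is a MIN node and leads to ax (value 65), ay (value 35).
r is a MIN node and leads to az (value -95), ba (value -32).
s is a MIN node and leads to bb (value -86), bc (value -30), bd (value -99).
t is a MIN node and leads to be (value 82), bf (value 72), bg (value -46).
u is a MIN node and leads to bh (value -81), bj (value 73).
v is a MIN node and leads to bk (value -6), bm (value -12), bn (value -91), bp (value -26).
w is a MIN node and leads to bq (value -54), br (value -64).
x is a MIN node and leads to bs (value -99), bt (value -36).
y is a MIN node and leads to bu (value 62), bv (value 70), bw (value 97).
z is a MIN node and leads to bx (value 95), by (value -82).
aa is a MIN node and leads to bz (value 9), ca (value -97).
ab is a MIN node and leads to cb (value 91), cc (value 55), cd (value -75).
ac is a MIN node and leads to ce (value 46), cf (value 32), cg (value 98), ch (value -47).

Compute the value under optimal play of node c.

r (MIN): min(-95, -32) = -95
s (MIN): min(-86, -30, -99) = -99
t (MIN): min(82, 72, -46) = -46
c (MAX): max(-95, -99, -46) = -46

-46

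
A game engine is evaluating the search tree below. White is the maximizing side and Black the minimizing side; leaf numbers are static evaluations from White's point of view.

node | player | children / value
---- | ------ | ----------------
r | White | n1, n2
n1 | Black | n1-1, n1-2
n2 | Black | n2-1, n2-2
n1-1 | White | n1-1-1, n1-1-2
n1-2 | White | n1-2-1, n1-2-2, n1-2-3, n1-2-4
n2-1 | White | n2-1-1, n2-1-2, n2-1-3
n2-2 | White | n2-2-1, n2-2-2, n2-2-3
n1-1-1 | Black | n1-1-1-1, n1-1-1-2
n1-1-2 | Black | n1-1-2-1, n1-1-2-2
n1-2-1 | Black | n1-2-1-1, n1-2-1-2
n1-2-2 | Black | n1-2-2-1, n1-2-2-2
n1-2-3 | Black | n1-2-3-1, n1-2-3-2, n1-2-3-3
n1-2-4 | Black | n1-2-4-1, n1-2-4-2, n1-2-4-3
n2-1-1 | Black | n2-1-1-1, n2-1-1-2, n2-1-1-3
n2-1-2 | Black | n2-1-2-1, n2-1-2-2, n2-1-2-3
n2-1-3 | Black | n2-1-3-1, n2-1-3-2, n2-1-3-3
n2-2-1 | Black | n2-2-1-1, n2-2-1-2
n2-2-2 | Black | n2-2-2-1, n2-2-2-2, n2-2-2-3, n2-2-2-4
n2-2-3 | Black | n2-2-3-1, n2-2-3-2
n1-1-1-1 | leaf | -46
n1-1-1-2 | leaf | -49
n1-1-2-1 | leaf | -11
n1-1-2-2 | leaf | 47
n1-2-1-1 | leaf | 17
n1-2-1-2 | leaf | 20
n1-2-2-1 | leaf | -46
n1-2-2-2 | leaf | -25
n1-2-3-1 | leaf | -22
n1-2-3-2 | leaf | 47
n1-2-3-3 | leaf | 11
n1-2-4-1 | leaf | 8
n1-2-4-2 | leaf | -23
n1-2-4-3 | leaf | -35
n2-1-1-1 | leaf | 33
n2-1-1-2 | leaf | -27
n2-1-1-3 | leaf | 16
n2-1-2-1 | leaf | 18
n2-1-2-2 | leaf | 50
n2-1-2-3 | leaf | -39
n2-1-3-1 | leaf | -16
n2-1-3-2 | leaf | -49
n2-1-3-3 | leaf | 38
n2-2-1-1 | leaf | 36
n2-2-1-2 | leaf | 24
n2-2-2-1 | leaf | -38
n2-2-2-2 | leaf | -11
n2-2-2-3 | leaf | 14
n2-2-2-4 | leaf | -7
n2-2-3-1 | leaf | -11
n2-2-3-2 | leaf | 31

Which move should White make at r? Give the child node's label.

n1

n1-1-1 (Black): min(-46, -49) = -49
n1-1-2 (Black): min(-11, 47) = -11
n1-1 (White): max(-49, -11) = -11
n1-2-1 (Black): min(17, 20) = 17
n1-2-2 (Black): min(-46, -25) = -46
n1-2-3 (Black): min(-22, 47, 11) = -22
n1-2-4 (Black): min(8, -23, -35) = -35
n1-2 (White): max(17, -46, -22, -35) = 17
n1 (Black): min(-11, 17) = -11
n2-1-1 (Black): min(33, -27, 16) = -27
n2-1-2 (Black): min(18, 50, -39) = -39
n2-1-3 (Black): min(-16, -49, 38) = -49
n2-1 (White): max(-27, -39, -49) = -27
n2-2-1 (Black): min(36, 24) = 24
n2-2-2 (Black): min(-38, -11, 14, -7) = -38
n2-2-3 (Black): min(-11, 31) = -11
n2-2 (White): max(24, -38, -11) = 24
n2 (Black): min(-27, 24) = -27
r (White): max(-11, -27) = -11
White at r wants the highest of {n1=-11, n2=-27}, so chooses n1.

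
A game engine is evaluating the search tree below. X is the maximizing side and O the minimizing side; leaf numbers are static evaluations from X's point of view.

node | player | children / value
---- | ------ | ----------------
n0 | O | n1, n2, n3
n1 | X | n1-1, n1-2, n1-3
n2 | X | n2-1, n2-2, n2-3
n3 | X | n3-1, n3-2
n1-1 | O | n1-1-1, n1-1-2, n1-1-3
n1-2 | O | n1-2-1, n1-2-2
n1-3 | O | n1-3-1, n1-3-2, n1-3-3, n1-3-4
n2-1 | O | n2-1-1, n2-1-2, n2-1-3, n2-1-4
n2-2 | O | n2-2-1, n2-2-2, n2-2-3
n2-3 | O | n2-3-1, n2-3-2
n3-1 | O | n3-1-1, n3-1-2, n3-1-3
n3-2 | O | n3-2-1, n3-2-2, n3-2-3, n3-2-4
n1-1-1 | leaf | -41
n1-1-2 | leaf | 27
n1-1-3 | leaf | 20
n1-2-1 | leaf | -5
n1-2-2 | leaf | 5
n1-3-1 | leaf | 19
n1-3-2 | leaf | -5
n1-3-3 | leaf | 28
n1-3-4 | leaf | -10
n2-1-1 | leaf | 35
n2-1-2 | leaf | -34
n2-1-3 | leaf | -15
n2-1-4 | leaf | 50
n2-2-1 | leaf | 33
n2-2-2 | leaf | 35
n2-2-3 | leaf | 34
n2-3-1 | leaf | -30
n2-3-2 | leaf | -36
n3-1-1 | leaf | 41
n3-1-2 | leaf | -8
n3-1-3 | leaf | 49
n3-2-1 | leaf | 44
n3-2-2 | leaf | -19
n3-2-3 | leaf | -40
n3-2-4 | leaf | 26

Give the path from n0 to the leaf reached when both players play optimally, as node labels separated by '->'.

n1-1 (O): min(-41, 27, 20) = -41
n1-2 (O): min(-5, 5) = -5
n1-3 (O): min(19, -5, 28, -10) = -10
n1 (X): max(-41, -5, -10) = -5
n2-1 (O): min(35, -34, -15, 50) = -34
n2-2 (O): min(33, 35, 34) = 33
n2-3 (O): min(-30, -36) = -36
n2 (X): max(-34, 33, -36) = 33
n3-1 (O): min(41, -8, 49) = -8
n3-2 (O): min(44, -19, -40, 26) = -40
n3 (X): max(-8, -40) = -8
n0 (O): min(-5, 33, -8) = -8
At n0, O picks n3 (lowest: -8).
At n3, X picks n3-1 (highest: -8).
At n3-1, O picks n3-1-2 (lowest: -8).
Terminal value -8.

n0 -> n3 -> n3-1 -> n3-1-2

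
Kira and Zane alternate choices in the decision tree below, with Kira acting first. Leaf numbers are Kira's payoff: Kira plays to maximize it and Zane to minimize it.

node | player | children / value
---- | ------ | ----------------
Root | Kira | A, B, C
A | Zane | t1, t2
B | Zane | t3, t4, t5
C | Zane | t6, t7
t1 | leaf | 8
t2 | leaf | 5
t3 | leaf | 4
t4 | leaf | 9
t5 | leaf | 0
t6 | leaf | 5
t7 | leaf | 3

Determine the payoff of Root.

A (Zane): min(8, 5) = 5
B (Zane): min(4, 9, 0) = 0
C (Zane): min(5, 3) = 3
Root (Kira): max(5, 0, 3) = 5

5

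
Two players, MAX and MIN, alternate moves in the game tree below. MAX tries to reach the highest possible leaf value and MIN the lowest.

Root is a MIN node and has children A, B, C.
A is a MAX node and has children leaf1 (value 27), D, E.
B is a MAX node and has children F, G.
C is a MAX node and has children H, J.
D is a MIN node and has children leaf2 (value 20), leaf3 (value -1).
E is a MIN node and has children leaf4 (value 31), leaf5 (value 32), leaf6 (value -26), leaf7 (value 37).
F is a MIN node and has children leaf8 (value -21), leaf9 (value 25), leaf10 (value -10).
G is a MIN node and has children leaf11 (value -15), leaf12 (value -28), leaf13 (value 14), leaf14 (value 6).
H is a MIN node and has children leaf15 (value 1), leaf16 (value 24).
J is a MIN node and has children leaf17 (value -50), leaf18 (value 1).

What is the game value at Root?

D (MIN): min(20, -1) = -1
E (MIN): min(31, 32, -26, 37) = -26
A (MAX): max(27, -1, -26) = 27
F (MIN): min(-21, 25, -10) = -21
G (MIN): min(-15, -28, 14, 6) = -28
B (MAX): max(-21, -28) = -21
H (MIN): min(1, 24) = 1
J (MIN): min(-50, 1) = -50
C (MAX): max(1, -50) = 1
Root (MIN): min(27, -21, 1) = -21

-21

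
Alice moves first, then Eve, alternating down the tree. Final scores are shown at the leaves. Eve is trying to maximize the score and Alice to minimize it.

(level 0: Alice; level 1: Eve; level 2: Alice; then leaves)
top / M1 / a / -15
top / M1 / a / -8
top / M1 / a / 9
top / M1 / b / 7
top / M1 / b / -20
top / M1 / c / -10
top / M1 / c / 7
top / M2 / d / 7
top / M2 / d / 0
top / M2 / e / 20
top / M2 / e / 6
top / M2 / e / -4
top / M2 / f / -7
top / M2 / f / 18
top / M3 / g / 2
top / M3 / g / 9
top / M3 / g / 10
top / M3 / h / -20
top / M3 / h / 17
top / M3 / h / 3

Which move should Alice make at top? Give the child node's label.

a (Alice): min(-15, -8, 9) = -15
b (Alice): min(7, -20) = -20
c (Alice): min(-10, 7) = -10
M1 (Eve): max(-15, -20, -10) = -10
d (Alice): min(7, 0) = 0
e (Alice): min(20, 6, -4) = -4
f (Alice): min(-7, 18) = -7
M2 (Eve): max(0, -4, -7) = 0
g (Alice): min(2, 9, 10) = 2
h (Alice): min(-20, 17, 3) = -20
M3 (Eve): max(2, -20) = 2
top (Alice): min(-10, 0, 2) = -10
Alice at top wants the lowest of {M1=-10, M2=0, M3=2}, so chooses M1.

M1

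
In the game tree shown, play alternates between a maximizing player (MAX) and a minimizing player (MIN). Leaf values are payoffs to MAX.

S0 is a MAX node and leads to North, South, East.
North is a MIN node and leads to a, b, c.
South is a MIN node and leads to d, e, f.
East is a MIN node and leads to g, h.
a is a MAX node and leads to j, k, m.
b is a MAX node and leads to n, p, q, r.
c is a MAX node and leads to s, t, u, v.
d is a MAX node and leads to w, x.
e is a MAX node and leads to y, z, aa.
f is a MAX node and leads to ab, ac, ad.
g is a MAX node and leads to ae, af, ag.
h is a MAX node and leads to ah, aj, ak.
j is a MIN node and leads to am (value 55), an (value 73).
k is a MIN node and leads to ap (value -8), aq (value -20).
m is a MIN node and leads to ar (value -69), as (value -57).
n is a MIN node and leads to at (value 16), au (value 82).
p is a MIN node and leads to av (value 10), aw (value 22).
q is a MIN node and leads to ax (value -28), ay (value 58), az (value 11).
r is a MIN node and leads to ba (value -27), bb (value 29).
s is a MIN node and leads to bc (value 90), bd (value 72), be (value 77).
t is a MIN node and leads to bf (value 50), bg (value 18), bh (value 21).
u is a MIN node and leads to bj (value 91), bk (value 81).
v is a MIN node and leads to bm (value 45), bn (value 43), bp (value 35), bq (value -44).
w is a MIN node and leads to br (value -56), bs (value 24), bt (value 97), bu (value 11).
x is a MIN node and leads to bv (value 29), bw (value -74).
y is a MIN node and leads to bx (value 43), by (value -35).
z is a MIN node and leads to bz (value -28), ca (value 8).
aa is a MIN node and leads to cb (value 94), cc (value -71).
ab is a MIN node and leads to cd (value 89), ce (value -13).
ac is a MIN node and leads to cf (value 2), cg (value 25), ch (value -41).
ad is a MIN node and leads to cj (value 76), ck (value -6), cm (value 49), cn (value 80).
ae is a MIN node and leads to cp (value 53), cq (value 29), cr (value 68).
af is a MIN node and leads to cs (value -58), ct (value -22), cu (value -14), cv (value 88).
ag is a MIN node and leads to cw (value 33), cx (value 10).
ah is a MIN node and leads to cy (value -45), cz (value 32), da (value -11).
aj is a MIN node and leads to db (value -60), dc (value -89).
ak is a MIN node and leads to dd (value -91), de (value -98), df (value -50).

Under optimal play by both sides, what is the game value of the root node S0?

j (MIN): min(55, 73) = 55
k (MIN): min(-8, -20) = -20
m (MIN): min(-69, -57) = -69
a (MAX): max(55, -20, -69) = 55
n (MIN): min(16, 82) = 16
p (MIN): min(10, 22) = 10
q (MIN): min(-28, 58, 11) = -28
r (MIN): min(-27, 29) = -27
b (MAX): max(16, 10, -28, -27) = 16
s (MIN): min(90, 72, 77) = 72
t (MIN): min(50, 18, 21) = 18
u (MIN): min(91, 81) = 81
v (MIN): min(45, 43, 35, -44) = -44
c (MAX): max(72, 18, 81, -44) = 81
North (MIN): min(55, 16, 81) = 16
w (MIN): min(-56, 24, 97, 11) = -56
x (MIN): min(29, -74) = -74
d (MAX): max(-56, -74) = -56
y (MIN): min(43, -35) = -35
z (MIN): min(-28, 8) = -28
aa (MIN): min(94, -71) = -71
e (MAX): max(-35, -28, -71) = -28
ab (MIN): min(89, -13) = -13
ac (MIN): min(2, 25, -41) = -41
ad (MIN): min(76, -6, 49, 80) = -6
f (MAX): max(-13, -41, -6) = -6
South (MIN): min(-56, -28, -6) = -56
ae (MIN): min(53, 29, 68) = 29
af (MIN): min(-58, -22, -14, 88) = -58
ag (MIN): min(33, 10) = 10
g (MAX): max(29, -58, 10) = 29
ah (MIN): min(-45, 32, -11) = -45
aj (MIN): min(-60, -89) = -89
ak (MIN): min(-91, -98, -50) = -98
h (MAX): max(-45, -89, -98) = -45
East (MIN): min(29, -45) = -45
S0 (MAX): max(16, -56, -45) = 16

16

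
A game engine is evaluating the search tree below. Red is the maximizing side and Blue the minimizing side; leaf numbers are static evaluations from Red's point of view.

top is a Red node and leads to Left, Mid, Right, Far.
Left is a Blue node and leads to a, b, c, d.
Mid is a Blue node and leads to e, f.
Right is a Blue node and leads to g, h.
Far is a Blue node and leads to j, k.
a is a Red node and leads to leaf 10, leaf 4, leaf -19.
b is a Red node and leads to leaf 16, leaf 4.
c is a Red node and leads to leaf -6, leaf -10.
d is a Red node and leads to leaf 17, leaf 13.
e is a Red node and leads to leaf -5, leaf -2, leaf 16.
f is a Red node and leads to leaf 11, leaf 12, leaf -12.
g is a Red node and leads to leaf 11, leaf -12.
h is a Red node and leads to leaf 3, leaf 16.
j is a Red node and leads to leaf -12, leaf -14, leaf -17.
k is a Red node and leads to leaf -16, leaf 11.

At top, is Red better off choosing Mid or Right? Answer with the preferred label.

Mid

e (Red): max(-5, -2, 16) = 16
f (Red): max(11, 12, -12) = 12
Mid (Blue): min(16, 12) = 12
g (Red): max(11, -12) = 11
h (Red): max(3, 16) = 16
Right (Blue): min(11, 16) = 11
Red prefers the higher value; Mid=12, Right=11. Mid is better since 12 > 11.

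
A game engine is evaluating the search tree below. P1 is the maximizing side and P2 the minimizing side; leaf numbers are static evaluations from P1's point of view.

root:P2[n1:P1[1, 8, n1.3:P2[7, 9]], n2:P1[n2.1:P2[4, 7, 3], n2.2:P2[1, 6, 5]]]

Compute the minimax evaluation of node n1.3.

n1.3 (P2): min(7, 9) = 7

7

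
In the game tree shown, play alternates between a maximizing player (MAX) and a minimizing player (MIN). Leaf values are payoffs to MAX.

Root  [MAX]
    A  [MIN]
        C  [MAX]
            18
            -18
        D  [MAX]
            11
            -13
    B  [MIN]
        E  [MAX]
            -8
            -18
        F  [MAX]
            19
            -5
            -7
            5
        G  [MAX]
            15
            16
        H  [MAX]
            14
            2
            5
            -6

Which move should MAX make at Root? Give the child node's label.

C (MAX): max(18, -18) = 18
D (MAX): max(11, -13) = 11
A (MIN): min(18, 11) = 11
E (MAX): max(-8, -18) = -8
F (MAX): max(19, -5, -7, 5) = 19
G (MAX): max(15, 16) = 16
H (MAX): max(14, 2, 5, -6) = 14
B (MIN): min(-8, 19, 16, 14) = -8
Root (MAX): max(11, -8) = 11
MAX at Root wants the highest of {A=11, B=-8}, so chooses A.

A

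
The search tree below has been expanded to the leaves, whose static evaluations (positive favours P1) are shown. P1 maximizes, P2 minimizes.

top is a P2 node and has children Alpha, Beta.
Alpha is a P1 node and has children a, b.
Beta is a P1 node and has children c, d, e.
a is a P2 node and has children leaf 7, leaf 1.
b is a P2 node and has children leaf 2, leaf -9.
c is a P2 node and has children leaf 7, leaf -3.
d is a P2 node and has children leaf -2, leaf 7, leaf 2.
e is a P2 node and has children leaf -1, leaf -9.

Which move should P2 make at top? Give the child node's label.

Beta

a (P2): min(7, 1) = 1
b (P2): min(2, -9) = -9
Alpha (P1): max(1, -9) = 1
c (P2): min(7, -3) = -3
d (P2): min(-2, 7, 2) = -2
e (P2): min(-1, -9) = -9
Beta (P1): max(-3, -2, -9) = -2
top (P2): min(1, -2) = -2
P2 at top wants the lowest of {Alpha=1, Beta=-2}, so chooses Beta.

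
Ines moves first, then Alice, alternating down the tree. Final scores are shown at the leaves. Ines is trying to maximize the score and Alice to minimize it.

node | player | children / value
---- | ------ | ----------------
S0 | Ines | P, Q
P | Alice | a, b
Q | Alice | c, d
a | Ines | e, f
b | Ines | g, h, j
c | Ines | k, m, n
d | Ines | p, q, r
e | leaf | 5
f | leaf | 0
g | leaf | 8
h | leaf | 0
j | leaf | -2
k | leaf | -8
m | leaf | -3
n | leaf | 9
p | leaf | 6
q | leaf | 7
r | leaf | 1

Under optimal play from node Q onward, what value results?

7

c (Ines): max(-8, -3, 9) = 9
d (Ines): max(6, 7, 1) = 7
Q (Alice): min(9, 7) = 7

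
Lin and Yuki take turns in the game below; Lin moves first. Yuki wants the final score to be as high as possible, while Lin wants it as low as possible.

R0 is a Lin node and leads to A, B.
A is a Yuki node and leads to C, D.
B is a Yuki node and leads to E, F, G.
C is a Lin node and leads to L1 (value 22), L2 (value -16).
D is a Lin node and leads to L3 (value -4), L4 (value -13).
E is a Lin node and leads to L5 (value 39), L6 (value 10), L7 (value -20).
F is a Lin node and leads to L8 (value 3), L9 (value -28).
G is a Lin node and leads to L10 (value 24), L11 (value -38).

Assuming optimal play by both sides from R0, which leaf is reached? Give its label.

C (Lin): min(22, -16) = -16
D (Lin): min(-4, -13) = -13
A (Yuki): max(-16, -13) = -13
E (Lin): min(39, 10, -20) = -20
F (Lin): min(3, -28) = -28
G (Lin): min(24, -38) = -38
B (Yuki): max(-20, -28, -38) = -20
R0 (Lin): min(-13, -20) = -20
At R0, Lin picks B (lowest: -20).
At B, Yuki picks E (highest: -20).
At E, Lin picks L7 (lowest: -20).
Terminal value -20.

L7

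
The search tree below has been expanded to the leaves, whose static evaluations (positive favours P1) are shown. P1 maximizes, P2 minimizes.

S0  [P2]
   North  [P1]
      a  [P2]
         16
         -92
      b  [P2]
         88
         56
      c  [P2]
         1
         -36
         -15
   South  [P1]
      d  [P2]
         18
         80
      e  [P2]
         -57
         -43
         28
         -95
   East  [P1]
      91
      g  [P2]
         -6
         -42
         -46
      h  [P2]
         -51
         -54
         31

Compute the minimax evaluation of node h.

-54

h (P2): min(-51, -54, 31) = -54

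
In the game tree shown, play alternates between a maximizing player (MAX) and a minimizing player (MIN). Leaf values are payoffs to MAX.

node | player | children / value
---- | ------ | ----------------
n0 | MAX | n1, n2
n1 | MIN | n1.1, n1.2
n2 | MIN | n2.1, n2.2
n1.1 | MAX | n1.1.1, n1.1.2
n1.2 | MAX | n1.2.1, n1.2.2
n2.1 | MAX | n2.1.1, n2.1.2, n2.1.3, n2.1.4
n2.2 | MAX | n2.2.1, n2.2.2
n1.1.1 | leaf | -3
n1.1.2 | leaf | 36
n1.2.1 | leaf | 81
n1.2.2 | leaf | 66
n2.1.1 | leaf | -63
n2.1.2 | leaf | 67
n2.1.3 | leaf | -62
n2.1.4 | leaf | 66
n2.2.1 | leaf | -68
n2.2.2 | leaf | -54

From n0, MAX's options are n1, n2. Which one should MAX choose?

n1

n1.1 (MAX): max(-3, 36) = 36
n1.2 (MAX): max(81, 66) = 81
n1 (MIN): min(36, 81) = 36
n2.1 (MAX): max(-63, 67, -62, 66) = 67
n2.2 (MAX): max(-68, -54) = -54
n2 (MIN): min(67, -54) = -54
n0 (MAX): max(36, -54) = 36
MAX at n0 wants the highest of {n1=36, n2=-54}, so chooses n1.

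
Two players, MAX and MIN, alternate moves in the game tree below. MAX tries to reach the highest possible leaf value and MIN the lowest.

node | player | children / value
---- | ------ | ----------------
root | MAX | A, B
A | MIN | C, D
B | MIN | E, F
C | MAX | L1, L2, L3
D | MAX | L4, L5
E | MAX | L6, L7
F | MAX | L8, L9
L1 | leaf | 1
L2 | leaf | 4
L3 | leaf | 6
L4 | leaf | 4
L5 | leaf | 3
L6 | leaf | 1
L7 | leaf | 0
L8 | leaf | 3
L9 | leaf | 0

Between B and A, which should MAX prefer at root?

E (MAX): max(1, 0) = 1
F (MAX): max(3, 0) = 3
B (MIN): min(1, 3) = 1
C (MAX): max(1, 4, 6) = 6
D (MAX): max(4, 3) = 4
A (MIN): min(6, 4) = 4
MAX prefers the higher value; B=1, A=4. A is better since 4 > 1.

A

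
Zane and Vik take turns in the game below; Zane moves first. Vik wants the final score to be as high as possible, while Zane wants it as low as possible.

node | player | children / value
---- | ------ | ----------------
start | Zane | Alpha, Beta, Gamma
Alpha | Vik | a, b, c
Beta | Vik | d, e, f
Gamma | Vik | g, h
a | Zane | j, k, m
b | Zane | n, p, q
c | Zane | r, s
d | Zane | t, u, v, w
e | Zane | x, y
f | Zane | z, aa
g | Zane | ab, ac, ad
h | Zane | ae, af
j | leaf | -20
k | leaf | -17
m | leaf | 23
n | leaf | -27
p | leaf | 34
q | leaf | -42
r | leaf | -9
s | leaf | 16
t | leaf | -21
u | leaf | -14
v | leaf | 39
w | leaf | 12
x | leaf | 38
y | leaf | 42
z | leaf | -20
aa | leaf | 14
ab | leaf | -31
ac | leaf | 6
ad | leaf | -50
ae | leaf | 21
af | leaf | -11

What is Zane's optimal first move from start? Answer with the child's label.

Gamma

a (Zane): min(-20, -17, 23) = -20
b (Zane): min(-27, 34, -42) = -42
c (Zane): min(-9, 16) = -9
Alpha (Vik): max(-20, -42, -9) = -9
d (Zane): min(-21, -14, 39, 12) = -21
e (Zane): min(38, 42) = 38
f (Zane): min(-20, 14) = -20
Beta (Vik): max(-21, 38, -20) = 38
g (Zane): min(-31, 6, -50) = -50
h (Zane): min(21, -11) = -11
Gamma (Vik): max(-50, -11) = -11
start (Zane): min(-9, 38, -11) = -11
Zane at start wants the lowest of {Alpha=-9, Beta=38, Gamma=-11}, so chooses Gamma.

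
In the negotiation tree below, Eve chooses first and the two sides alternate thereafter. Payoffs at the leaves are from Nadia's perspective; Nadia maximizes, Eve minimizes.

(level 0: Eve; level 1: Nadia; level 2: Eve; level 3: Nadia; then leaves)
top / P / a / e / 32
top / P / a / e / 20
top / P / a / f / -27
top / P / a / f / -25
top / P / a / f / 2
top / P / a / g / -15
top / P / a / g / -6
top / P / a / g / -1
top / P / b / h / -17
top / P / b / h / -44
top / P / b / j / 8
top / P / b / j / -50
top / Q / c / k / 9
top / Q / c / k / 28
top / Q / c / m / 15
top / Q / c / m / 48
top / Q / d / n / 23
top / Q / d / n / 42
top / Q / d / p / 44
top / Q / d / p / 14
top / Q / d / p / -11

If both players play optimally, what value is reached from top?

-1

e (Nadia): max(32, 20) = 32
f (Nadia): max(-27, -25, 2) = 2
g (Nadia): max(-15, -6, -1) = -1
a (Eve): min(32, 2, -1) = -1
h (Nadia): max(-17, -44) = -17
j (Nadia): max(8, -50) = 8
b (Eve): min(-17, 8) = -17
P (Nadia): max(-1, -17) = -1
k (Nadia): max(9, 28) = 28
m (Nadia): max(15, 48) = 48
c (Eve): min(28, 48) = 28
n (Nadia): max(23, 42) = 42
p (Nadia): max(44, 14, -11) = 44
d (Eve): min(42, 44) = 42
Q (Nadia): max(28, 42) = 42
top (Eve): min(-1, 42) = -1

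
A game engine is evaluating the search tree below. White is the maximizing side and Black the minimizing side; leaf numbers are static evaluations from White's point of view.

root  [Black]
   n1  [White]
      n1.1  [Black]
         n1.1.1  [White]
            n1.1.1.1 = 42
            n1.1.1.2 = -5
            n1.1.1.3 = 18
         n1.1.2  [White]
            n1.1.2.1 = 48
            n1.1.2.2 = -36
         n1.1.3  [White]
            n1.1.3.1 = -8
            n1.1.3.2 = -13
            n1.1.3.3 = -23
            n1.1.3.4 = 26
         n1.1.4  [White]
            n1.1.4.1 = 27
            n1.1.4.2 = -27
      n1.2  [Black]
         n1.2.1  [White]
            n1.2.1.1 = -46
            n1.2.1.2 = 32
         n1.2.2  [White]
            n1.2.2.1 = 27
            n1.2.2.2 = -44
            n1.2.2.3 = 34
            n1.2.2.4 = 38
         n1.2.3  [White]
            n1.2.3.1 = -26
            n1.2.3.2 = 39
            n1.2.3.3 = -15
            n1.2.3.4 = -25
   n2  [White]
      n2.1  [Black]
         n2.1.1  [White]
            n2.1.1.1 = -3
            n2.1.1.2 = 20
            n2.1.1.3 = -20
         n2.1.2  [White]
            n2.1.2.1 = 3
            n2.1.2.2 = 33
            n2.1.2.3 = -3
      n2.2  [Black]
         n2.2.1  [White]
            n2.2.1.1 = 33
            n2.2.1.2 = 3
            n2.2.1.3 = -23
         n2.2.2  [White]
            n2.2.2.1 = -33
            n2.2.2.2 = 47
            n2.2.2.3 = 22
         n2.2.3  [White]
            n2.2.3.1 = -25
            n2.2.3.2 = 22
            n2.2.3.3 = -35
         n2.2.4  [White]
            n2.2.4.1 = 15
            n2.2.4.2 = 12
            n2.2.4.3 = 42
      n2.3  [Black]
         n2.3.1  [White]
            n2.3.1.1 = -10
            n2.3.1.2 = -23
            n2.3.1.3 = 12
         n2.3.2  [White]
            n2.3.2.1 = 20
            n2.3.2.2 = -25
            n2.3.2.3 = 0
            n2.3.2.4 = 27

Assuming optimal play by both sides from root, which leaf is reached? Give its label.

n2.2.3.2

n1.1.1 (White): max(42, -5, 18) = 42
n1.1.2 (White): max(48, -36) = 48
n1.1.3 (White): max(-8, -13, -23, 26) = 26
n1.1.4 (White): max(27, -27) = 27
n1.1 (Black): min(42, 48, 26, 27) = 26
n1.2.1 (White): max(-46, 32) = 32
n1.2.2 (White): max(27, -44, 34, 38) = 38
n1.2.3 (White): max(-26, 39, -15, -25) = 39
n1.2 (Black): min(32, 38, 39) = 32
n1 (White): max(26, 32) = 32
n2.1.1 (White): max(-3, 20, -20) = 20
n2.1.2 (White): max(3, 33, -3) = 33
n2.1 (Black): min(20, 33) = 20
n2.2.1 (White): max(33, 3, -23) = 33
n2.2.2 (White): max(-33, 47, 22) = 47
n2.2.3 (White): max(-25, 22, -35) = 22
n2.2.4 (White): max(15, 12, 42) = 42
n2.2 (Black): min(33, 47, 22, 42) = 22
n2.3.1 (White): max(-10, -23, 12) = 12
n2.3.2 (White): max(20, -25, 0, 27) = 27
n2.3 (Black): min(12, 27) = 12
n2 (White): max(20, 22, 12) = 22
root (Black): min(32, 22) = 22
At root, Black picks n2 (lowest: 22).
At n2, White picks n2.2 (highest: 22).
At n2.2, Black picks n2.2.3 (lowest: 22).
At n2.2.3, White picks n2.2.3.2 (highest: 22).
Terminal value 22.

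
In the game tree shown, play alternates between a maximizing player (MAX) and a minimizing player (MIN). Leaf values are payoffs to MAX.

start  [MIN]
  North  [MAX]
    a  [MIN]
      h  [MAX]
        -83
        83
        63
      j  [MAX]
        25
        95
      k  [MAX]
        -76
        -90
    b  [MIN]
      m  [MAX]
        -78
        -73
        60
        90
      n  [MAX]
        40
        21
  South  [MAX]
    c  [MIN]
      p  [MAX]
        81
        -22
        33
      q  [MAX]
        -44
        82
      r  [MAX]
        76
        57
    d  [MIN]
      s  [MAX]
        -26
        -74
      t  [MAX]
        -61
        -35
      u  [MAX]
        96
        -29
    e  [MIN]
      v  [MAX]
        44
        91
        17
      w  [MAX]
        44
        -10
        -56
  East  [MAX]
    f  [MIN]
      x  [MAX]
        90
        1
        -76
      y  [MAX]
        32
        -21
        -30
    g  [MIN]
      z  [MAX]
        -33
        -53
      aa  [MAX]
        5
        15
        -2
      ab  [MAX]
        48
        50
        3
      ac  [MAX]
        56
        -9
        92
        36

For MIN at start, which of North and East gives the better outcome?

h (MAX): max(-83, 83, 63) = 83
j (MAX): max(25, 95) = 95
k (MAX): max(-76, -90) = -76
a (MIN): min(83, 95, -76) = -76
m (MAX): max(-78, -73, 60, 90) = 90
n (MAX): max(40, 21) = 40
b (MIN): min(90, 40) = 40
North (MAX): max(-76, 40) = 40
x (MAX): max(90, 1, -76) = 90
y (MAX): max(32, -21, -30) = 32
f (MIN): min(90, 32) = 32
z (MAX): max(-33, -53) = -33
aa (MAX): max(5, 15, -2) = 15
ab (MAX): max(48, 50, 3) = 50
ac (MAX): max(56, -9, 92, 36) = 92
g (MIN): min(-33, 15, 50, 92) = -33
East (MAX): max(32, -33) = 32
MIN prefers the lower value; North=40, East=32. East is better since 32 < 40.

East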